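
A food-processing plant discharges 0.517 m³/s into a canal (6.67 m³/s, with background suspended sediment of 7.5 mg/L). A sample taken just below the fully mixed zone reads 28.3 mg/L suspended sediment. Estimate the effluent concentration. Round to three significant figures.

297 mg/L

Mass balance: 6.670·7.500 + 0.5170·Cₑ = 7.187·28.30
→ Cₑ = (7.187·28.30 − 6.670·7.500) / 0.5170 = 296.6 mg/L.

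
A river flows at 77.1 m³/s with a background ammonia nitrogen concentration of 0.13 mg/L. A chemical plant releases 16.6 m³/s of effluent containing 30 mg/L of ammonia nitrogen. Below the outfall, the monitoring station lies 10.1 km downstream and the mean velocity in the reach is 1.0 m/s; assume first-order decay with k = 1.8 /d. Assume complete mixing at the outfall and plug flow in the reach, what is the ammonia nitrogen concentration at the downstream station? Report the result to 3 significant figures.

4.39 mg/L

Conservation of mass: C = (77.10·0.1300 + 16.60·30.00) / 93.70 = 508.0/93.70 = 5.422 mg/L.
Travel time t = 10.1·1000 / 1.0 = 10100 s = 2.806 h.
Decay over the reach: 5.422·exp(−kt) = 5.422·0.8102 = 4.393 mg/L.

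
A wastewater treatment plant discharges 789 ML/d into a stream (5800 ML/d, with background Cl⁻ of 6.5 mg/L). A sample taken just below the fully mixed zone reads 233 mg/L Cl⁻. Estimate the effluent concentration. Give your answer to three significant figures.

Mass balance: 5800·6.500 + 789.0·Cₑ = 6589·233.0
→ Cₑ = (6589·233.0 − 5800·6.500) / 789.0 = 1898 mg/L.

1900 mg/L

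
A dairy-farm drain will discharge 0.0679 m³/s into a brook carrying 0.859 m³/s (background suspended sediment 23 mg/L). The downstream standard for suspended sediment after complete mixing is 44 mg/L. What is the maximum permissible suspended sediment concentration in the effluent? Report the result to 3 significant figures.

310 mg/L

At the limit, (Qr·Cr + Qe·Cₑ)/(Qr + Qe) = 44:
Cₑ = (0.9269·44 − 0.8590·23.00) / 0.06790 = 309.7 mg/L.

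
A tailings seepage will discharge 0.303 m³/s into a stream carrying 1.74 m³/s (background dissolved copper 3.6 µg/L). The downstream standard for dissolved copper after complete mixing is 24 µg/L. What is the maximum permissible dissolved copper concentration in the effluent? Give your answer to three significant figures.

141 µg/L

At the limit, (Qr·Cr + Qe·Cₑ)/(Qr + Qe) = 24:
Cₑ = (2.043·24 − 1.740·3.600) / 0.3030 = 141.1 µg/L.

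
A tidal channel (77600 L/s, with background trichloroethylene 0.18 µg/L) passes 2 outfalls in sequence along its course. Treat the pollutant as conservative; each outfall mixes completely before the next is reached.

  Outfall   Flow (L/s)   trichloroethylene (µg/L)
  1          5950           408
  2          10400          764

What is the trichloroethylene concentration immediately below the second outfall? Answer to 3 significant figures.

After outfall 1: Q = 77600 + 5950 = 83550 L/s; C = (77600·0.1800 + 5950·408.0)/83550 = 29.22 µg/L.
After outfall 2: Q = 83550 + 10400 = 93950 L/s; C = (83550·29.22 + 10400·764.0)/93950 = 110.6 µg/L.

111 µg/L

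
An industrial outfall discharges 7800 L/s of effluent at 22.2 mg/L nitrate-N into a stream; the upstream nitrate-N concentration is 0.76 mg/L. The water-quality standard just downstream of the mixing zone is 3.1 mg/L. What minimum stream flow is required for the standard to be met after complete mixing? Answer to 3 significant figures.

Set C_mix = 3.1: (Q·0.7600 + 7800·22.20) / (Q + 7800) = 3.1
→ Q = 7800·(22.20 − 3.1)/(3.1 − 0.7600) = 63670 L/s.

63700 L/s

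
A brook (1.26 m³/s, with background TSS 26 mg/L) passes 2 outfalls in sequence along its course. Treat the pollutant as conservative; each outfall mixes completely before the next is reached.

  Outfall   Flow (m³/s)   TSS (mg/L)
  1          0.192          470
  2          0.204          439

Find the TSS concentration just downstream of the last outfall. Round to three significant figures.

After outfall 1: Q = 1.260 + 0.1920 = 1.452 m³/s; C = (1.260·26.00 + 0.1920·470.0)/1.452 = 84.71 mg/L.
After outfall 2: Q = 1.452 + 0.2040 = 1.656 m³/s; C = (1.452·84.71 + 0.2040·439.0)/1.656 = 128.4 mg/L.

128 mg/L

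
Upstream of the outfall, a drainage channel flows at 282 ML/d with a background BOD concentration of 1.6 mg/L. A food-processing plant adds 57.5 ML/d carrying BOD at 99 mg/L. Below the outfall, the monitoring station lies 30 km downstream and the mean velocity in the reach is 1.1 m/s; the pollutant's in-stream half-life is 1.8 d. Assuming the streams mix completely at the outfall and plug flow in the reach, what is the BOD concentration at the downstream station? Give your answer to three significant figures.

16.0 mg/L

Mixed concentration C = ΣQC/ΣQ = (282.0·1.600 + 57.50·99.00) / 339.5 = 6144/339.5 = 18.10 mg/L.
Travel time t = 30·1000 / 1.1 = 27270 s = 7.576 h.
Half-life 1.8 d → k = ln 2 / 1.8 = 0.3851 d⁻¹.
Applying C = C₀e^(−kt): 18.10 × 0.8855 = 16.03 mg/L.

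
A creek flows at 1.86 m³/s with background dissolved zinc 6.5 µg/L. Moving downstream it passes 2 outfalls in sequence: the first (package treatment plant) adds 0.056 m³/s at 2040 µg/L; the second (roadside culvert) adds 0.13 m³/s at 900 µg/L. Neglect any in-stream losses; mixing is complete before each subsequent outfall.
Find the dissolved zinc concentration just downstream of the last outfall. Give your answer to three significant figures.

119 µg/L

After outfall 1: Q = 1.860 + 0.05600 = 1.916 m³/s; C = (1.860·6.500 + 0.05600·2040)/1.916 = 65.93 µg/L.
After outfall 2: Q = 1.916 + 0.1300 = 2.046 m³/s; C = (1.916·65.93 + 0.1300·900.0)/2.046 = 118.9 µg/L.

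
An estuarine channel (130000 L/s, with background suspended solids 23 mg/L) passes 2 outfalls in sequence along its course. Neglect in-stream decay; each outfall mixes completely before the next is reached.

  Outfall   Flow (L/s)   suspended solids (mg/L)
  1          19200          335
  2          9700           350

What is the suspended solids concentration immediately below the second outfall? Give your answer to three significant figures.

Outfall 1: combined Q = 149200 L/s; C = (130000·23.00 + 19200·335.0)/149200 = 63.15 mg/L.
Outfall 2: combined Q = 158900 L/s; C = (149200·63.15 + 9700·350.0)/158900 = 80.66 mg/L.

80.7 mg/L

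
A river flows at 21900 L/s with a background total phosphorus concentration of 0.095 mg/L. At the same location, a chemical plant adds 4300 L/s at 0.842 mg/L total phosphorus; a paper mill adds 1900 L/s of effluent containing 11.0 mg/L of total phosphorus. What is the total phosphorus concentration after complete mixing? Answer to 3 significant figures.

Conservation of mass: C = (21900·0.09500 + 4300·0.8420 + 1900·11.00) / 28100 = 26600/28100 = 0.9467 mg/L.

0.947 mg/L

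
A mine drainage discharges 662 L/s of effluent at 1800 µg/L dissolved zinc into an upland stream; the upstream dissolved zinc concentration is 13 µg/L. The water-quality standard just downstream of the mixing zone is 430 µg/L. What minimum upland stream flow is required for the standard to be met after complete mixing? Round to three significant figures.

2170 L/s

Set C_mix = 430: (Q·13.00 + 662.0·1800) / (Q + 662.0) = 430
→ Q = 662.0·(1800 − 430)/(430 − 13.00) = 2175 L/s.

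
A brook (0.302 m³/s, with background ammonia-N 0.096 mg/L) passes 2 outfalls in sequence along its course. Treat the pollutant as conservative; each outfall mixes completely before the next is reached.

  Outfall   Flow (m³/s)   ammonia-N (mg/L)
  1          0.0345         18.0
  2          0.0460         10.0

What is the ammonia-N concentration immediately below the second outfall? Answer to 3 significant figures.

Below outfall 1: Q → 0.3365 m³/s, C = (0.3020·0.09600 + 0.03450·18.00)/0.3365 = 1.932 mg/L.
Below outfall 2: Q → 0.3825 m³/s, C = (0.3365·1.932 + 0.04600·10.00)/0.3825 = 2.902 mg/L.

2.90 mg/L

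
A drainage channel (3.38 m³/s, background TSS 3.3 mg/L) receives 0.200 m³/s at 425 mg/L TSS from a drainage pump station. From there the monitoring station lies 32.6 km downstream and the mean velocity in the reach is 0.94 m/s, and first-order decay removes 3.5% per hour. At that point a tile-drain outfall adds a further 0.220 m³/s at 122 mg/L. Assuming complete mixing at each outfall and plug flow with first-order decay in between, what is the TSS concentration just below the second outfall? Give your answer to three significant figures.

25.0 mg/L

After mixing, C = (3.380·3.300 + 0.2000·425.0) / 3.580 = 96.15/3.580 = 26.86 mg/L; combined flow 3.580 m³/s.
Travel time t = 32.6·1000 / 0.94 = 34680 s = 9.634 h.
3.5%/h lost → k = −ln(1 − 0.035) = 0.03563 h⁻¹.
First-order decay: C = 26.86·exp(−k·t) = 26.86·0.7095 = 19.06 mg/L.
At the second outfall, C = (3.580·19.06 + 0.2200·122.0) / (3.580 + 0.2200) = 25.02 mg/L.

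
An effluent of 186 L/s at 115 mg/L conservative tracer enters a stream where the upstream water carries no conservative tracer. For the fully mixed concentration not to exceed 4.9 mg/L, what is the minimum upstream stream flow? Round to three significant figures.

Set C_mix = 4.9: (Q·0 + 186.0·115.0) / (Q + 186.0) = 4.9
→ Q = 186.0·(115.0 − 4.9)/(4.9 − 0) = 4179 L/s.

4180 L/s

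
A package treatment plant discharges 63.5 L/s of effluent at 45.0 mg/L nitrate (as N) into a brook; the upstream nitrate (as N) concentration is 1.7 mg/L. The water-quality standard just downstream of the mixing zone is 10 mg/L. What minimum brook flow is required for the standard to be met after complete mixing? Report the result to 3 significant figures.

Set C_mix = 10: (Q·1.700 + 63.50·45.00) / (Q + 63.50) = 10
→ Q = 63.50·(45.00 − 10)/(10 − 1.700) = 267.8 L/s.

268 L/s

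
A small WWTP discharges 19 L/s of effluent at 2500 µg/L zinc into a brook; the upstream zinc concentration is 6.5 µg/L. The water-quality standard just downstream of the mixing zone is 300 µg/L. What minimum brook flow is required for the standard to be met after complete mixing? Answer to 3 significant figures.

142 L/s

Set C_mix = 300: (Q·6.500 + 19.00·2500) / (Q + 19.00) = 300
→ Q = 19.00·(2500 − 300)/(300 − 6.500) = 142.4 L/s.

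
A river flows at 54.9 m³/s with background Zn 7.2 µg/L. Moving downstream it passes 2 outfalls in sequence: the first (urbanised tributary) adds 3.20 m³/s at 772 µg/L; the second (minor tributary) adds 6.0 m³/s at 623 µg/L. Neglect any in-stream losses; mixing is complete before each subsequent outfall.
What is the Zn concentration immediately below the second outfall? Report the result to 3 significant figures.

Below outfall 1: Q → 58.10 m³/s, C = (54.90·7.200 + 3.200·772.0)/58.10 = 49.32 µg/L.
Below outfall 2: Q → 64.10 m³/s, C = (58.10·49.32 + 6.000·623.0)/64.10 = 103.0 µg/L.

103 µg/L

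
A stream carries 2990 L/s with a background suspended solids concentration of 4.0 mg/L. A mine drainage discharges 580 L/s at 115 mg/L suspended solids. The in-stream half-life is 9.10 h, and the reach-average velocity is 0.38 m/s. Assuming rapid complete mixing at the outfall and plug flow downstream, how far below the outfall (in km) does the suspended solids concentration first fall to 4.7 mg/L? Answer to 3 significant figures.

Mixed concentration C = ΣQC/ΣQ = (2990·4.000 + 580.0·115.0) / 3570 = 78660/3570 = 22.03 mg/L.
Half-life 9.10 h → k = ln 2 / 9.10 = 0.07617 h⁻¹ = 1.828 d⁻¹.
Set 22.03·exp(−k·t) = 4.7 → t = ln(22.03/4.7)/k = 73020 s = 20.28 h.
Distance = v·t = 0.38·73020 = 27750 m = 27.75 km.

27.7 km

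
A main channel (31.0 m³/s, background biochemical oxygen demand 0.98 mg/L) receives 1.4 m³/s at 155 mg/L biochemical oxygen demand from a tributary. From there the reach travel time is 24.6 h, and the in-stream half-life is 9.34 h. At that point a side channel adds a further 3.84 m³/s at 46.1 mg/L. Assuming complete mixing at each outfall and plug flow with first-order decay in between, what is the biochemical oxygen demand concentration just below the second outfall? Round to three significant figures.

After mixing, C = (31.00·0.9800 + 1.400·155.0) / 32.40 = 247.4/32.40 = 7.635 mg/L; combined flow 32.40 m³/s.
Half-life 9.34 h → k = ln 2 / 9.34 = 0.07421 h⁻¹ = 1.781 d⁻¹.
Decay over the reach: 7.635·exp(−kt) = 7.635·0.1611 = 1.230 mg/L.
Second outfall: C = (32.40·1.230 + 3.840·46.10)/36.24 = 5.985 mg/L.

5.98 mg/L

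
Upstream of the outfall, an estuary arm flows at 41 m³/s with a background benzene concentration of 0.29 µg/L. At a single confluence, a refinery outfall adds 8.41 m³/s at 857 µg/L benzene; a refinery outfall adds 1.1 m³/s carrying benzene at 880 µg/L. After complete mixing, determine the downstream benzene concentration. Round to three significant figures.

162 µg/L

Flow-weighted average: C = (41.00·0.2900 + 8.410·857.0 + 1.100·880.0) / 50.51 = 8187/50.51 = 162.1 µg/L.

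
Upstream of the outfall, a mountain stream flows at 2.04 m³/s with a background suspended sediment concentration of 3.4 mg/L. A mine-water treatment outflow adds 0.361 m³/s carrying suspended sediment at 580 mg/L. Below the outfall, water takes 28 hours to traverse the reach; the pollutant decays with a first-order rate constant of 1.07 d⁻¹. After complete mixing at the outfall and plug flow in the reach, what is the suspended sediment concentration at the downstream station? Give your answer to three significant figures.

25.9 mg/L

Mixed concentration C = ΣQC/ΣQ = (2.040·3.400 + 0.3610·580.0) / 2.401 = 216.3/2.401 = 90.09 mg/L.
Applying C = C₀e^(−kt): 90.09 × 0.2870 = 25.86 mg/L.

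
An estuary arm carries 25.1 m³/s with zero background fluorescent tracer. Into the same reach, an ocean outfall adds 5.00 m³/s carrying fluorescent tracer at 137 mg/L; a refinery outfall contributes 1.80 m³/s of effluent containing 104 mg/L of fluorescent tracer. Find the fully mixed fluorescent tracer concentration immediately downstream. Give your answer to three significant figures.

Flow-weighted average: C = (25.10·0 + 5.000·137.0 + 1.800·104.0) / 31.90 = 872.2/31.90 = 27.34 mg/L.

27.3 mg/L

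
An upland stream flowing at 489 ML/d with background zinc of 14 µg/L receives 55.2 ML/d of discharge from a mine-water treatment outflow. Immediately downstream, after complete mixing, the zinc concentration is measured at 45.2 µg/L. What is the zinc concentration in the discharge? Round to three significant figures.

322 µg/L

Mass balance: 489.0·14.00 + 55.20·Cₑ = 544.2·45.20
→ Cₑ = (544.2·45.20 − 489.0·14.00) / 55.20 = 321.6 µg/L.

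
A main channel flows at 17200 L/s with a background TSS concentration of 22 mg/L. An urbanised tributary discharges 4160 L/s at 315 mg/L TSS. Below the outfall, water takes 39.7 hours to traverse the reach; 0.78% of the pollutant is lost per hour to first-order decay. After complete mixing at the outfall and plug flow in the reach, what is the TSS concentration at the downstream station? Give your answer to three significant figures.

57.9 mg/L

After mixing, C = (17200·22.00 + 4160·315.0) / 21360 = 1689000/21360 = 79.06 mg/L.
0.78%/h lost → k = −ln(1 − 0.0078) = 0.007831 h⁻¹.
After decay, C = 79.06 × e^(−kt) = 79.06 × 0.7328 = 57.94 mg/L.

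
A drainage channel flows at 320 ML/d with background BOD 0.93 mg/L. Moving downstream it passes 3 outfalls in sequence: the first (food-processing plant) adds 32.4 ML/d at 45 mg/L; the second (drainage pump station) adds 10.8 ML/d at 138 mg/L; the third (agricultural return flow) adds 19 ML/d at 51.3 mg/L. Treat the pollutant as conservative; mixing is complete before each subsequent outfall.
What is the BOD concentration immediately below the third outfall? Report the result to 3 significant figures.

Below outfall 1: Q → 352.4 ML/d, C = (320.0·0.9300 + 32.40·45.00)/352.4 = 4.982 mg/L.
Below outfall 2: Q → 363.2 ML/d, C = (352.4·4.982 + 10.80·138.0)/363.2 = 8.937 mg/L.
Below outfall 3: Q → 382.2 ML/d, C = (363.2·8.937 + 19.00·51.30)/382.2 = 11.04 mg/L.

11.0 mg/L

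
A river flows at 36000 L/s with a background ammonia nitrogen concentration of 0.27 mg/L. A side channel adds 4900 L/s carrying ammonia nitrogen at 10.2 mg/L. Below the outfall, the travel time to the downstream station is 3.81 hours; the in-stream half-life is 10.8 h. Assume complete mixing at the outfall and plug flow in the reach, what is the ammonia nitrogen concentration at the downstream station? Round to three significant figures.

1.14 mg/L

Conservation of mass: C = (36000·0.2700 + 4900·10.20) / 40900 = 59700/40900 = 1.460 mg/L.
Half-life 10.8 h → k = ln 2 / 10.8 = 0.06418 h⁻¹ = 1.540 d⁻¹.
After decay, C = 1.460 × e^(−kt) = 1.460 × 0.7831 = 1.143 mg/L.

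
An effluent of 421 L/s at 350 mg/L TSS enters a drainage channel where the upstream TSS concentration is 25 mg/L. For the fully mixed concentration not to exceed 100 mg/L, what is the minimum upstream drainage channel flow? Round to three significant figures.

Set C_mix = 100: (Q·25.00 + 421.0·350.0) / (Q + 421.0) = 100
→ Q = 421.0·(350.0 − 100)/(100 − 25.00) = 1403 L/s.

1400 L/s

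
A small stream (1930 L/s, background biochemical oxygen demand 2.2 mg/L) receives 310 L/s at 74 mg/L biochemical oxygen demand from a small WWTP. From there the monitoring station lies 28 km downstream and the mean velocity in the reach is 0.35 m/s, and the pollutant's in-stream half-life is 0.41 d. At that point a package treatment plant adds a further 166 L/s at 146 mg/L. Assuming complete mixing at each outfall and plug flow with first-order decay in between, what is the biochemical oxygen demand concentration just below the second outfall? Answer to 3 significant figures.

12.4 mg/L

Conservation of mass: C = (1930·2.200 + 310.0·74.00) / 2240 = 27190/2240 = 12.14 mg/L; combined flow 2240 L/s.
Travel time t = 28·1000 / 0.35 = 80000 s = 22.22 h.
Half-life 0.41 d → k = ln 2 / 0.41 = 1.691 d⁻¹.
After decay, C = 12.14 × e^(−kt) = 12.14 × 0.2090 = 2.537 mg/L.
At the second outfall, C = (2240·2.537 + 166.0·146.0) / (2240 + 166.0) = 12.43 mg/L.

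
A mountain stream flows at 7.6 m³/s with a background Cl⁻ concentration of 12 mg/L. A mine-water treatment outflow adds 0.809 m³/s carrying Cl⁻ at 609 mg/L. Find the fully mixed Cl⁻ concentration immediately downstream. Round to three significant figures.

69.4 mg/L

Mass balance: C = (7.600·12.00 + 0.8090·609.0) / 8.409 = 583.9/8.409 = 69.44 mg/L.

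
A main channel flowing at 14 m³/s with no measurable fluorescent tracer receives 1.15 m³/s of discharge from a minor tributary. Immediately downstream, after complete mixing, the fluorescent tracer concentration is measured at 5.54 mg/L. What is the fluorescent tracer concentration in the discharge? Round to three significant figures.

73.0 mg/L

Mass balance: 14.00·0 + 1.150·Cₑ = 15.15·5.540
→ Cₑ = (15.15·5.540 − 14.00·0) / 1.150 = 72.98 mg/L.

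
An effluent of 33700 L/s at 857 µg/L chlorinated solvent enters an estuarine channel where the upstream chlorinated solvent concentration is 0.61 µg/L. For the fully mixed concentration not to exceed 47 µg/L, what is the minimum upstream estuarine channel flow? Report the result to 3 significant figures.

Set C_mix = 47: (Q·0.6100 + 33700·857.0) / (Q + 33700) = 47
→ Q = 33700·(857.0 − 47)/(47 − 0.6100) = 588400 L/s.

588000 L/s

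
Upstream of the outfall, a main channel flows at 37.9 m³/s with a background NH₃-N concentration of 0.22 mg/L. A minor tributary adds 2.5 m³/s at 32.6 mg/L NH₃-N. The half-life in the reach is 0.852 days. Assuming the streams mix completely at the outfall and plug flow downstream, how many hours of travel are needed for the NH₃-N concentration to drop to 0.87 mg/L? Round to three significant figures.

Flow-weighted average: C = (37.90·0.2200 + 2.500·32.60) / 40.40 = 89.84/40.40 = 2.224 mg/L.
Half-life 0.852 d → k = ln 2 / 0.852 = 0.8136 d⁻¹.
2.224·exp(−k·t) = 0.87 → t = ln(2.224/0.87)/k = 99660 s = 27.68 h.

27.7 h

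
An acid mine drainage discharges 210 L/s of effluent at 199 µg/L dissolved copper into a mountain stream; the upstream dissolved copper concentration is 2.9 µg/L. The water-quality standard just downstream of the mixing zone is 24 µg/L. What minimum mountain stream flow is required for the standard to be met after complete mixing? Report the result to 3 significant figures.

1740 L/s

Set C_mix = 24: (Q·2.900 + 210.0·199.0) / (Q + 210.0) = 24
→ Q = 210.0·(199.0 − 24)/(24 − 2.900) = 1742 L/s.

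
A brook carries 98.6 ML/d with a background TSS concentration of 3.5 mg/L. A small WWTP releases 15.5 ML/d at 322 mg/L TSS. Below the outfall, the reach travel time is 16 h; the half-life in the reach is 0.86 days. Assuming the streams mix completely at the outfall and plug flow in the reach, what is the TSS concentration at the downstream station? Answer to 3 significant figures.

27.3 mg/L

After mixing, C = (98.60·3.500 + 15.50·322.0) / 114.1 = 5336/114.1 = 46.77 mg/L.
Half-life 0.86 d → k = ln 2 / 0.86 = 0.8060 d⁻¹.
Decay over the reach: 46.77·exp(−kt) = 46.77·0.5843 = 27.33 mg/L.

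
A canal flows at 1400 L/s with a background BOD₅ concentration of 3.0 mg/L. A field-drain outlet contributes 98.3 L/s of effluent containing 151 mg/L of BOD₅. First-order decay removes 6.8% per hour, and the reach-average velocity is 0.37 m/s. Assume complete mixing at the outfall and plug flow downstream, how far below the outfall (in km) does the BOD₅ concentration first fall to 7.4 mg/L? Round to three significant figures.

10.2 km

Conservation of mass: C = (1400·3.000 + 98.30·151.0) / 1498 = 19040/1498 = 12.71 mg/L.
6.8%/h lost → k = −ln(1 − 0.068) = 0.07042 h⁻¹.
Set 12.71·exp(−k·t) = 7.4 → t = ln(12.71/7.4)/k = 27650 s = 7.681 h.
Distance = v·t = 0.37·27650 = 10230 m = 10.23 km.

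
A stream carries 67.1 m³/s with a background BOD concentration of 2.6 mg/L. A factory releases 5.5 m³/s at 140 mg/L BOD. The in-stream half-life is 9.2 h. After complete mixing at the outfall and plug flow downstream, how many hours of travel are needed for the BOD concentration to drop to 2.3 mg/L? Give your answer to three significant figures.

23.0 h

After mixing, C = (67.10·2.600 + 5.500·140.0) / 72.60 = 944.5/72.60 = 13.01 mg/L.
Half-life 9.2 h → k = ln 2 / 9.2 = 0.07534 h⁻¹ = 1.808 d⁻¹.
13.01·exp(−k·t) = 2.3 → t = ln(13.01/2.3)/k = 82790 s = 23.00 h.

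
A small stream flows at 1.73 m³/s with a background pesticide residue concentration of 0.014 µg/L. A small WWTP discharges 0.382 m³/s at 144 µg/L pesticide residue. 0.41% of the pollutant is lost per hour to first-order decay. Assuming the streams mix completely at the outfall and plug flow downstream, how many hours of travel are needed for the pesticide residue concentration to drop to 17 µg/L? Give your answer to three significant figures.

104 h

Conservation of mass: C = (1.730·0.01400 + 0.3820·144.0) / 2.112 = 55.03/2.112 = 26.06 µg/L.
0.41%/h lost → k = −ln(1 − 0.0041) = 0.004108 h⁻¹.
26.06·exp(−k·t) = 17 → t = ln(26.06/17)/k = 374200 s = 103.9 h.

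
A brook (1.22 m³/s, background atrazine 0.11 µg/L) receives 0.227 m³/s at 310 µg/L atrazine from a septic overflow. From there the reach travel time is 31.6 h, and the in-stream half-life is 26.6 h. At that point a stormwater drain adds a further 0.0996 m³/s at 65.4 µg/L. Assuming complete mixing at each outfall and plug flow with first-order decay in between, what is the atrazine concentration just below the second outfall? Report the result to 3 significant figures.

24.2 µg/L

Mixed concentration C = ΣQC/ΣQ = (1.220·0.1100 + 0.2270·310.0) / 1.447 = 70.50/1.447 = 48.72 µg/L; combined flow 1.447 m³/s.
Half-life 26.6 h → k = ln 2 / 26.6 = 0.02606 h⁻¹ = 0.6254 d⁻¹.
Applying C = C₀e^(−kt): 48.72 × 0.4389 = 21.39 µg/L.
At the second outfall, C = (1.447·21.39 + 0.09960·65.40) / (1.447 + 0.09960) = 24.22 µg/L.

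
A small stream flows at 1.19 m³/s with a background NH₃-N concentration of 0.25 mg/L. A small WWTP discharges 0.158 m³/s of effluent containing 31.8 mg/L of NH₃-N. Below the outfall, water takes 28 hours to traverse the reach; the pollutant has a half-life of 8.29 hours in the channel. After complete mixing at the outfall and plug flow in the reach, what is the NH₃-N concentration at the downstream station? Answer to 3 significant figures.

0.380 mg/L

Conservation of mass: C = (1.190·0.2500 + 0.1580·31.80) / 1.348 = 5.322/1.348 = 3.948 mg/L.
Half-life 8.29 h → k = ln 2 / 8.29 = 0.08361 h⁻¹ = 2.007 d⁻¹.
Decay over the reach: 3.948·exp(−kt) = 3.948·0.09622 = 0.3799 mg/L.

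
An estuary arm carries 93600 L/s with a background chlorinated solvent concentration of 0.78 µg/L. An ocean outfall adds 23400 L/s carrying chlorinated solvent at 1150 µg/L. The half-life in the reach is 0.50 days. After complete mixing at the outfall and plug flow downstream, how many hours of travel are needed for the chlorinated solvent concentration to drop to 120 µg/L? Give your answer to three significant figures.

11.3 h

Mixed concentration C = ΣQC/ΣQ = (93600·0.7800 + 23400·1150) / 117000 = 26980000/117000 = 230.6 µg/L.
Half-life 0.50 d → k = ln 2 / 0.50 = 1.386 d⁻¹.
230.6·exp(−k·t) = 120 → t = ln(230.6/120)/k = 40720 s = 11.31 h.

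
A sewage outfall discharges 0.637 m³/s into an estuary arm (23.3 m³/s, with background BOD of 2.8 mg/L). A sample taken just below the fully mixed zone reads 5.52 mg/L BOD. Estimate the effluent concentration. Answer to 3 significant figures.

105 mg/L

Mass balance: 23.30·2.800 + 0.6370·Cₑ = 23.94·5.520
→ Cₑ = (23.94·5.520 − 23.30·2.800) / 0.6370 = 105.0 mg/L.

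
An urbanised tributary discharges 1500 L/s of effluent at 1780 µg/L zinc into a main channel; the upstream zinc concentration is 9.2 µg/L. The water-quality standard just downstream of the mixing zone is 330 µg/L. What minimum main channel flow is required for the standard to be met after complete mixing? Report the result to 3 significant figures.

6780 L/s

Set C_mix = 330: (Q·9.200 + 1500·1780) / (Q + 1500) = 330
→ Q = 1500·(1780 − 330)/(330 − 9.200) = 6780 L/s.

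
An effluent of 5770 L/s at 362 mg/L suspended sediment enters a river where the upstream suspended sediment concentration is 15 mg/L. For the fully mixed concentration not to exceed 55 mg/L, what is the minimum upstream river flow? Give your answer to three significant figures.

Set C_mix = 55: (Q·15.00 + 5770·362.0) / (Q + 5770) = 55
→ Q = 5770·(362.0 − 55)/(55 − 15.00) = 44280 L/s.

44300 L/s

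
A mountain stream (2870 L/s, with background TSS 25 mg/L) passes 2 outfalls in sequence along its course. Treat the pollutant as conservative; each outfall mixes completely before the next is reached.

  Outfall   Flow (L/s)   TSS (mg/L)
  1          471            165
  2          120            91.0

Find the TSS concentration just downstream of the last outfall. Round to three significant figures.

Outfall 1: combined Q = 3341 L/s; C = (2870·25.00 + 471.0·165.0)/3341 = 44.74 mg/L.
Outfall 2: combined Q = 3461 L/s; C = (3341·44.74 + 120.0·91.00)/3461 = 46.34 mg/L.

46.3 mg/L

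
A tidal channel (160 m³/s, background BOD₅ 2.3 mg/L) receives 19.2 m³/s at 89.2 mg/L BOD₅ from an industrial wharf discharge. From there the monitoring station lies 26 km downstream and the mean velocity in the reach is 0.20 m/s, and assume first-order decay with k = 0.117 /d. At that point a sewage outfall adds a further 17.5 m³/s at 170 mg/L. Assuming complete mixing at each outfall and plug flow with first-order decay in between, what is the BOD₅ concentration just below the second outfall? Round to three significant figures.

Flow-weighted average: C = (160.0·2.300 + 19.20·89.20) / 179.2 = 2081/179.2 = 11.61 mg/L; combined flow 179.2 m³/s.
Travel time t = 26·1000 / 0.20 = 130000 s = 36.11 h.
Decay over the reach: 11.61·exp(−kt) = 11.61·0.8386 = 9.737 mg/L.
At the second outfall, C = (179.2·9.737 + 17.50·170.0) / (179.2 + 17.50) = 23.99 mg/L.

24.0 mg/L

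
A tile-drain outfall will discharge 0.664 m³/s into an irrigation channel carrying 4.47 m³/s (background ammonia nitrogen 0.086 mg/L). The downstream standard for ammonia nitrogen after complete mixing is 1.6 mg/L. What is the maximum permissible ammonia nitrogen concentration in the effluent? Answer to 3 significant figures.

At the limit, (Qr·Cr + Qe·Cₑ)/(Qr + Qe) = 1.6:
Cₑ = (5.134·1.6 − 4.470·0.08600) / 0.6640 = 11.79 mg/L.

11.8 mg/L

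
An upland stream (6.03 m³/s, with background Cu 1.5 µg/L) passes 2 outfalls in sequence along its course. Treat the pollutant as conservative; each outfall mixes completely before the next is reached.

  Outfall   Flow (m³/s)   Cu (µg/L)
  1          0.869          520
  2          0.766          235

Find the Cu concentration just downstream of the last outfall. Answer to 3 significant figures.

After outfall 1: Q = 6.030 + 0.8690 = 6.899 m³/s; C = (6.030·1.500 + 0.8690·520.0)/6.899 = 66.81 µg/L.
After outfall 2: Q = 6.899 + 0.7660 = 7.665 m³/s; C = (6.899·66.81 + 0.7660·235.0)/7.665 = 83.62 µg/L.

83.6 µg/L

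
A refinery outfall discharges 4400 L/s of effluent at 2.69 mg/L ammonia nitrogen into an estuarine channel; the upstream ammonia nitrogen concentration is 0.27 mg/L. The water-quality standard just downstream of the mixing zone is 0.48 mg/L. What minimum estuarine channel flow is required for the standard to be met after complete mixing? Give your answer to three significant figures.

Set C_mix = 0.48: (Q·0.2700 + 4400·2.690) / (Q + 4400) = 0.48
→ Q = 4400·(2.690 − 0.48)/(0.48 − 0.2700) = 46300 L/s.

46300 L/s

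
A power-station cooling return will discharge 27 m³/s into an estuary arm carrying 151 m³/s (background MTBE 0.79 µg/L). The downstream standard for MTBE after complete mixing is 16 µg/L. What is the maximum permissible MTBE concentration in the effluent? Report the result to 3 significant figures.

101 µg/L

At the limit, (Qr·Cr + Qe·Cₑ)/(Qr + Qe) = 16:
Cₑ = (178.0·16 − 151.0·0.7900) / 27.00 = 101.1 µg/L.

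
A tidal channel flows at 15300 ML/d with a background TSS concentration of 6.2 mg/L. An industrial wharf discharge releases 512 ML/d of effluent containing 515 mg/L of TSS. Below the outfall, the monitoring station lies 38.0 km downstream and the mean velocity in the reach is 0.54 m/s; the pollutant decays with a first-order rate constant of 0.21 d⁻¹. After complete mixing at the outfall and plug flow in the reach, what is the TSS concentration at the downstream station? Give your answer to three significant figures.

Flow-weighted average: C = (15300·6.200 + 512.0·515.0) / 15810 = 358500/15810 = 22.68 mg/L.
Travel time t = 38.0·1000 / 0.54 = 70370 s = 19.55 h.
Decay over the reach: 22.68·exp(−kt) = 22.68·0.8428 = 19.11 mg/L.

19.1 mg/L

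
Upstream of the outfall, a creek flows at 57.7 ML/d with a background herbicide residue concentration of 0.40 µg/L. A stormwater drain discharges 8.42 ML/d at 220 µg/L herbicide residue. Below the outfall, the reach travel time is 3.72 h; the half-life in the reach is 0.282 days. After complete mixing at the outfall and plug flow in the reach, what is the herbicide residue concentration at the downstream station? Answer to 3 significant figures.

Flow-weighted average: C = (57.70·0.4000 + 8.420·220.0) / 66.12 = 1875/66.12 = 28.36 µg/L.
Half-life 0.282 d → k = ln 2 / 0.282 = 2.458 d⁻¹.
Decay over the reach: 28.36·exp(−kt) = 28.36·0.6832 = 19.38 µg/L.

19.4 µg/L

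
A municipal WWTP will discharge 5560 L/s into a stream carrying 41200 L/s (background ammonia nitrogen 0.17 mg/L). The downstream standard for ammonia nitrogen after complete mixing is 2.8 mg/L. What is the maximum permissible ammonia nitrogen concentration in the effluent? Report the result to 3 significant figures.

At the limit, (Qr·Cr + Qe·Cₑ)/(Qr + Qe) = 2.8:
Cₑ = (46760·2.8 − 41200·0.1700) / 5560 = 22.29 mg/L.

22.3 mg/L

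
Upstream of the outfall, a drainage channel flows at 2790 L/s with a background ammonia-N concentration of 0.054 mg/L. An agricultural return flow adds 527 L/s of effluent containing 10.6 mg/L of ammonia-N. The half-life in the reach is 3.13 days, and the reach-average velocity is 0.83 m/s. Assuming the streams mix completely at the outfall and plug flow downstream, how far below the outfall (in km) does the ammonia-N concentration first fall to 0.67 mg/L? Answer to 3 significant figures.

Mixed concentration C = ΣQC/ΣQ = (2790·0.05400 + 527.0·10.60) / 3317 = 5737/3317 = 1.730 mg/L.
Half-life 3.13 d → k = ln 2 / 3.13 = 0.2215 d⁻¹.
Set 1.730·exp(−k·t) = 0.67 → t = ln(1.730/0.67)/k = 370000 s = 102.8 h.
Distance = v·t = 0.83·370000 = 307100 m = 307.1 km.

307 km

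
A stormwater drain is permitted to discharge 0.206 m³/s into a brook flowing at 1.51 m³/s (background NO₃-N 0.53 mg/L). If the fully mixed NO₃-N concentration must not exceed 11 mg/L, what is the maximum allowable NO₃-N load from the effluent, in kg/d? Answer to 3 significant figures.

1560 kg/d

Mass balance at the limit: 1.510·0.5300 + 0.2060·Cₑ = 1.716·11 → Cₑ = 87.75 mg/L.
Load = 0.2060 m³/s × 87.75 g/m³ × 86 400 s/d = 1562 kg/d.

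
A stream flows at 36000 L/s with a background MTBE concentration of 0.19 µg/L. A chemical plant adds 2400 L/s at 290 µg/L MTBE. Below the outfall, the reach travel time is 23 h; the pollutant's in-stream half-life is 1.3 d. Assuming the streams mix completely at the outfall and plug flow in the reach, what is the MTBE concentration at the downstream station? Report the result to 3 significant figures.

11.0 µg/L

Flow-weighted average: C = (36000·0.1900 + 2400·290.0) / 38400 = 702800/38400 = 18.30 µg/L.
Half-life 1.3 d → k = ln 2 / 1.3 = 0.5332 d⁻¹.
After decay, C = 18.30 × e^(−kt) = 18.30 × 0.5999 = 10.98 µg/L.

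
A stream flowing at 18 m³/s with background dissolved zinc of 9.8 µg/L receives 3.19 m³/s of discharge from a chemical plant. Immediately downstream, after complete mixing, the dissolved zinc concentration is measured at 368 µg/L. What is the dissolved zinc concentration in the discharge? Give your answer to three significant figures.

2390 µg/L

Mass balance: 18.00·9.800 + 3.190·Cₑ = 21.19·368.0
→ Cₑ = (21.19·368.0 − 18.00·9.800) / 3.190 = 2389 µg/L.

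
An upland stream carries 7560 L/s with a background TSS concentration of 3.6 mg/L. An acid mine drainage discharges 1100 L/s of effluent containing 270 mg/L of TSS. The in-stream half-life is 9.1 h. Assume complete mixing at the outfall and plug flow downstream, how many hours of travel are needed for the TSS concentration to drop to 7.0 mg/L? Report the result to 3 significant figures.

22.0 h

Mixed concentration C = ΣQC/ΣQ = (7560·3.600 + 1100·270.0) / 8660 = 324200/8660 = 37.44 mg/L.
Half-life 9.1 h → k = ln 2 / 9.1 = 0.07617 h⁻¹ = 1.828 d⁻¹.
37.44·exp(−k·t) = 7.0 → t = ln(37.44/7.0)/k = 79250 s = 22.01 h.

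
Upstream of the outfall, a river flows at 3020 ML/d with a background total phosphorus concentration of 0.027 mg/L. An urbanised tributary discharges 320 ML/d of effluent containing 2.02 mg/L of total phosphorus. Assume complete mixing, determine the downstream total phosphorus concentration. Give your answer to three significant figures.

0.218 mg/L

Mass balance: C = (3020·0.02700 + 320.0·2.020) / 3340 = 727.9/3340 = 0.2179 mg/L.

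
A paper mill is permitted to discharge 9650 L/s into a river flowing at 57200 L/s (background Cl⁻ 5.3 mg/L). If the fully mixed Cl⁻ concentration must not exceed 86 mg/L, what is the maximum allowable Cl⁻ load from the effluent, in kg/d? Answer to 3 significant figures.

471000 kg/d

Mass balance at the limit: 57200·5.300 + 9650·Cₑ = 66850·86 → Cₑ = 564.3 mg/L.
9650 L/s = 9.650 m³/s. Load = 9.650 m³/s × 564.3 g/m³ × 86 400 s/d = 470500 kg/d.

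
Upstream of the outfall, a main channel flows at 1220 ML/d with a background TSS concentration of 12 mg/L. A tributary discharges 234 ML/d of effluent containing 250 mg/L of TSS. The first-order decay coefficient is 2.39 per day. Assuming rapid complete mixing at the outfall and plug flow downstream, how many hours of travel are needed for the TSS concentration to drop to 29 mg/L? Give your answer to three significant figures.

5.53 h

After mixing, C = (1220·12.00 + 234.0·250.0) / 1454 = 73140/1454 = 50.30 mg/L.
50.30·exp(−k·t) = 29 → t = ln(50.30/29)/k = 19910 s = 5.531 h.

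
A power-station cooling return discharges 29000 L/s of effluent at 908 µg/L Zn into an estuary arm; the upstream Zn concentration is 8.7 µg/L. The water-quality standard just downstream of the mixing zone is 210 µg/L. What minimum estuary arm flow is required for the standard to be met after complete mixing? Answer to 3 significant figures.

101000 L/s

Set C_mix = 210: (Q·8.700 + 29000·908.0) / (Q + 29000) = 210
→ Q = 29000·(908.0 − 210)/(210 − 8.700) = 100600 L/s.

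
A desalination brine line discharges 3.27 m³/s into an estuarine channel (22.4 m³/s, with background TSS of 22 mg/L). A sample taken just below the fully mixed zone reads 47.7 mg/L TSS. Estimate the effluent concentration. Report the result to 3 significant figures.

Mass balance: 22.40·22.00 + 3.270·Cₑ = 25.67·47.70
→ Cₑ = (25.67·47.70 − 22.40·22.00) / 3.270 = 223.7 mg/L.

224 mg/L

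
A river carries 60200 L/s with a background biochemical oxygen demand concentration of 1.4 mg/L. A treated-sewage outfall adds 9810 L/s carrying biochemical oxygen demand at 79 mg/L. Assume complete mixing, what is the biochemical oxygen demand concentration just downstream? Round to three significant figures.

12.3 mg/L

Mass balance: C = (60200·1.400 + 9810·79.00) / 70010 = 859300/70010 = 12.27 mg/L.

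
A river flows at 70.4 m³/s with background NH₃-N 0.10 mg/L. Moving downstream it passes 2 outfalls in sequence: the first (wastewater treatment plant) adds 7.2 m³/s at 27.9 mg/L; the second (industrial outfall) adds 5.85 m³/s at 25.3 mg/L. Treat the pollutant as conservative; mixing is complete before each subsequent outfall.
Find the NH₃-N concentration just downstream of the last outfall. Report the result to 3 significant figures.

4.27 mg/L

Outfall 1: combined Q = 77.60 m³/s; C = (70.40·0.1000 + 7.200·27.90)/77.60 = 2.679 mg/L.
Outfall 2: combined Q = 83.45 m³/s; C = (77.60·2.679 + 5.850·25.30)/83.45 = 4.265 mg/L.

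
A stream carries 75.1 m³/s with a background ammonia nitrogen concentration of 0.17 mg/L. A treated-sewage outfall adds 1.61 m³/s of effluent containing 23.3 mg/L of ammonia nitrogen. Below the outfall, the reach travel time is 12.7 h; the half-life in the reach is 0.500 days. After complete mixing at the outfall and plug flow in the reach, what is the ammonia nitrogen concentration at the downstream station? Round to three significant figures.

0.315 mg/L

Flow-weighted average: C = (75.10·0.1700 + 1.610·23.30) / 76.71 = 50.28/76.71 = 0.6555 mg/L.
Half-life 0.500 d → k = ln 2 / 0.500 = 1.386 d⁻¹.
First-order decay: C = 0.6555·exp(−k·t) = 0.6555·0.4802 = 0.3147 mg/L.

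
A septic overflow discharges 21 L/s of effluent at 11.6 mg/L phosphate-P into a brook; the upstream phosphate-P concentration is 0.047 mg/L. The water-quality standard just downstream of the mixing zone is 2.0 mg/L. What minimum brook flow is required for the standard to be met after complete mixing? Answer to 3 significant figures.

103 L/s

Set C_mix = 2.0: (Q·0.04700 + 21.00·11.60) / (Q + 21.00) = 2.0
→ Q = 21.00·(11.60 − 2.0)/(2.0 − 0.04700) = 103.2 L/s.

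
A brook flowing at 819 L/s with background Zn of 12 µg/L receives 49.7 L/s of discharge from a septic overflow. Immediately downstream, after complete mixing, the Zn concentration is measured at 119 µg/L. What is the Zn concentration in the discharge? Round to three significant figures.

1880 µg/L

Mass balance: 819.0·12.00 + 49.70·Cₑ = 868.7·119.0
→ Cₑ = (868.7·119.0 − 819.0·12.00) / 49.70 = 1882 µg/L.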